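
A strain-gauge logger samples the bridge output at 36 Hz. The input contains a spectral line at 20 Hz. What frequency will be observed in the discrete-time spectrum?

20 Hz > fs/2 = 18 Hz, folds to fs − 20 Hz = 16 Hz.

16 Hz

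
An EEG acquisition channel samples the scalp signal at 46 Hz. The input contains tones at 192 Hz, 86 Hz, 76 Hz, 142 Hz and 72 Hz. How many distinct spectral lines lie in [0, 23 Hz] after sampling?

5

fs/2 = 23 Hz.
192 Hz mod fs = 8 Hz.
8 Hz ≤ fs/2 = 23 Hz, appears at 8 Hz.
86 Hz mod fs = 40 Hz.
40 Hz > fs/2 = 23 Hz, folds to fs − 40 Hz = 6 Hz.
76 Hz mod fs = 30 Hz.
30 Hz > fs/2 = 23 Hz, folds to fs − 30 Hz = 16 Hz.
142 Hz mod fs = 4 Hz.
4 Hz ≤ fs/2 = 23 Hz, appears at 4 Hz.
72 Hz mod fs = 26 Hz.
26 Hz > fs/2 = 23 Hz, folds to fs − 26 Hz = 20 Hz.
Distinct values: {4 Hz, 6 Hz, 8 Hz, 16 Hz, 20 Hz} → 5.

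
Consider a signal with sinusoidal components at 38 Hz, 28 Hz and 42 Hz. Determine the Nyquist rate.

84 Hz

Highest-frequency component: 42 Hz.
Nyquist rate = 2 × 42 Hz = 84 Hz.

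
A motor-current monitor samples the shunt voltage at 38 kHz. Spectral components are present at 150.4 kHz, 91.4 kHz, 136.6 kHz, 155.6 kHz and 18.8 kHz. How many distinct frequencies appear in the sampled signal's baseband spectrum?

fs/2 = 19 kHz.
150.4 kHz mod fs = 36.4 kHz.
36.4 kHz > fs/2 = 19 kHz, folds to fs − 36.4 kHz = 1.6 kHz.
91.4 kHz mod fs = 15.4 kHz.
15.4 kHz ≤ fs/2 = 19 kHz, appears at 15.4 kHz.
136.6 kHz mod fs = 22.6 kHz.
22.6 kHz > fs/2 = 19 kHz, folds to fs − 22.6 kHz = 15.4 kHz.
155.6 kHz mod fs = 3.6 kHz.
3.6 kHz ≤ fs/2 = 19 kHz, appears at 3.6 kHz.
18.8 kHz ≤ fs/2 = 19 kHz, passes unchanged.
Distinct values: {1.6 kHz, 3.6 kHz, 15.4 kHz, 18.8 kHz} → 4.

4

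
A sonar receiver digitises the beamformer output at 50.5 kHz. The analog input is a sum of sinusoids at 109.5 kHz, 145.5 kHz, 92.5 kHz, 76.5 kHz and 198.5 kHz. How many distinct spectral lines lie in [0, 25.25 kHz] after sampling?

fs/2 = 25.25 kHz.
109.5 kHz mod fs = 8.5 kHz.
8.5 kHz ≤ fs/2 = 25.25 kHz, appears at 8.5 kHz.
145.5 kHz mod fs = 44.5 kHz.
44.5 kHz > fs/2 = 25.25 kHz, folds to fs − 44.5 kHz = 6 kHz.
92.5 kHz mod fs = 42 kHz.
42 kHz > fs/2 = 25.25 kHz, folds to fs − 42 kHz = 8.5 kHz.
76.5 kHz mod fs = 26 kHz.
26 kHz > fs/2 = 25.25 kHz, folds to fs − 26 kHz = 24.5 kHz.
198.5 kHz mod fs = 47 kHz.
47 kHz > fs/2 = 25.25 kHz, folds to fs − 47 kHz = 3.5 kHz.
Distinct values: {3.5 kHz, 6 kHz, 8.5 kHz, 24.5 kHz} → 4.

4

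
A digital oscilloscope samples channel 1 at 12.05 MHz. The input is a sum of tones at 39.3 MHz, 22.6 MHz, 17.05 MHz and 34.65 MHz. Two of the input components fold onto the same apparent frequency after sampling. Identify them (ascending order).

22.6 MHz, 34.65 MHz

fs/2 = 6.025 MHz.
39.3 MHz mod fs = 3.15 MHz.
3.15 MHz ≤ fs/2 = 6.025 MHz, appears at 3.15 MHz.
22.6 MHz mod fs = 10.55 MHz.
10.55 MHz > fs/2 = 6.025 MHz, folds to fs − 10.55 MHz = 1.5 MHz.
17.05 MHz mod fs = 5 MHz.
5 MHz ≤ fs/2 = 6.025 MHz, appears at 5 MHz.
34.65 MHz mod fs = 10.55 MHz.
10.55 MHz > fs/2 = 6.025 MHz, folds to fs − 10.55 MHz = 1.5 MHz.
22.6 MHz and 34.65 MHz both map to 1.5 MHz.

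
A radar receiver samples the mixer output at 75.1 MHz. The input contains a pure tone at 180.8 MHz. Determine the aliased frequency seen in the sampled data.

30.6 MHz

180.8 MHz mod fs = 30.6 MHz.
30.6 MHz ≤ fs/2 = 37.55 MHz, appears at 30.6 MHz.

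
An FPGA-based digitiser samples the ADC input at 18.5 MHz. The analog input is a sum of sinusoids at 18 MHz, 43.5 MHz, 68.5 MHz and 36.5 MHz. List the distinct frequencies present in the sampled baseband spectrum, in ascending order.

0.5 MHz, 5.5 MHz, 6.5 MHz

fs/2 = 9.25 MHz.
18 MHz > fs/2 = 9.25 MHz, folds to fs − 18 MHz = 0.5 MHz.
43.5 MHz mod fs = 6.5 MHz.
6.5 MHz ≤ fs/2 = 9.25 MHz, appears at 6.5 MHz.
68.5 MHz mod fs = 13 MHz.
13 MHz > fs/2 = 9.25 MHz, folds to fs − 13 MHz = 5.5 MHz.
36.5 MHz mod fs = 18 MHz.
18 MHz > fs/2 = 9.25 MHz, folds to fs − 18 MHz = 0.5 MHz.
Distinct values: {0.5 MHz, 5.5 MHz, 6.5 MHz}.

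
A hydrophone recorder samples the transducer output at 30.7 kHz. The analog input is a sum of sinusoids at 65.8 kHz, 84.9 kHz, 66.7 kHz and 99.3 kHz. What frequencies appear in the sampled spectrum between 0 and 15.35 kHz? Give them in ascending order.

fs/2 = 15.35 kHz.
65.8 kHz mod fs = 4.4 kHz.
4.4 kHz ≤ fs/2 = 15.35 kHz, appears at 4.4 kHz.
84.9 kHz mod fs = 23.5 kHz.
23.5 kHz > fs/2 = 15.35 kHz, folds to fs − 23.5 kHz = 7.2 kHz.
66.7 kHz mod fs = 5.3 kHz.
5.3 kHz ≤ fs/2 = 15.35 kHz, appears at 5.3 kHz.
99.3 kHz mod fs = 7.2 kHz.
7.2 kHz ≤ fs/2 = 15.35 kHz, appears at 7.2 kHz.
Distinct values: {4.4 kHz, 5.3 kHz, 7.2 kHz}.

4.4 kHz, 5.3 kHz, 7.2 kHz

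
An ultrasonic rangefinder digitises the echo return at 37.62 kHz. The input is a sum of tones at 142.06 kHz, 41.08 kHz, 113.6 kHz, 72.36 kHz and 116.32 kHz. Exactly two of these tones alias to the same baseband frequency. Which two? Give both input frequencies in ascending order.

fs/2 = 18.81 kHz.
142.06 kHz mod fs = 29.2 kHz.
29.2 kHz > fs/2 = 18.81 kHz, folds to fs − 29.2 kHz = 8.42 kHz.
41.08 kHz mod fs = 3.46 kHz.
3.46 kHz ≤ fs/2 = 18.81 kHz, appears at 3.46 kHz.
113.6 kHz mod fs = 0.74 kHz.
0.74 kHz ≤ fs/2 = 18.81 kHz, appears at 0.74 kHz.
72.36 kHz mod fs = 34.74 kHz.
34.74 kHz > fs/2 = 18.81 kHz, folds to fs − 34.74 kHz = 2.88 kHz.
116.32 kHz mod fs = 3.46 kHz.
3.46 kHz ≤ fs/2 = 18.81 kHz, appears at 3.46 kHz.
41.08 kHz and 116.32 kHz both map to 3.46 kHz.

41.08 kHz, 116.32 kHz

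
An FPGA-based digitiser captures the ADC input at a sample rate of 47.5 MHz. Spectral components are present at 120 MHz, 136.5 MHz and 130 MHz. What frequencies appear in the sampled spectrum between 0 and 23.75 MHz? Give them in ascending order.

6 MHz, 12.5 MHz, 22.5 MHz

fs/2 = 23.75 MHz.
120 MHz mod fs = 25 MHz.
25 MHz > fs/2 = 23.75 MHz, folds to fs − 25 MHz = 22.5 MHz.
136.5 MHz mod fs = 41.5 MHz.
41.5 MHz > fs/2 = 23.75 MHz, folds to fs − 41.5 MHz = 6 MHz.
130 MHz mod fs = 35 MHz.
35 MHz > fs/2 = 23.75 MHz, folds to fs − 35 MHz = 12.5 MHz.
Distinct values: {6 MHz, 12.5 MHz, 22.5 MHz}.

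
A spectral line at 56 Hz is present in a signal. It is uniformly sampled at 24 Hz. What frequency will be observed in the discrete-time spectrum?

56 Hz mod fs = 8 Hz.
8 Hz ≤ fs/2 = 12 Hz, appears at 8 Hz.

8 Hz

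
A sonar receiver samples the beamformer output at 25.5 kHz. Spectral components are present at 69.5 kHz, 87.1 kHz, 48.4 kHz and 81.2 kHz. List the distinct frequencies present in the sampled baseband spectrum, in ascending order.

2.6 kHz, 4.7 kHz, 7 kHz, 10.6 kHz

fs/2 = 12.75 kHz.
69.5 kHz mod fs = 18.5 kHz.
18.5 kHz > fs/2 = 12.75 kHz, folds to fs − 18.5 kHz = 7 kHz.
87.1 kHz mod fs = 10.6 kHz.
10.6 kHz ≤ fs/2 = 12.75 kHz, appears at 10.6 kHz.
48.4 kHz mod fs = 22.9 kHz.
22.9 kHz > fs/2 = 12.75 kHz, folds to fs − 22.9 kHz = 2.6 kHz.
81.2 kHz mod fs = 4.7 kHz.
4.7 kHz ≤ fs/2 = 12.75 kHz, appears at 4.7 kHz.
Distinct values: {2.6 kHz, 4.7 kHz, 7 kHz, 10.6 kHz}.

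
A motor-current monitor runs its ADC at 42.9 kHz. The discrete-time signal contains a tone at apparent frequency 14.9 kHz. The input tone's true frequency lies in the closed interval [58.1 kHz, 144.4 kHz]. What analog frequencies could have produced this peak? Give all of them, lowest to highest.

70.9 kHz, 100.7 kHz, 113.8 kHz, 143.6 kHz

Frequencies that alias to 14.9 kHz are k·fs ± 14.9 kHz for integer k ≥ 0.
k=0: 14.9 kHz.
k=1: 28 kHz, 57.8 kHz.
k=2: 70.9 kHz, 100.7 kHz.
k=3: 113.8 kHz, 143.6 kHz.
k=4: 156.7 kHz, 186.5 kHz.
Within [58.1 kHz, 144.4 kHz]: 70.9 kHz, 100.7 kHz, 113.8 kHz, 143.6 kHz.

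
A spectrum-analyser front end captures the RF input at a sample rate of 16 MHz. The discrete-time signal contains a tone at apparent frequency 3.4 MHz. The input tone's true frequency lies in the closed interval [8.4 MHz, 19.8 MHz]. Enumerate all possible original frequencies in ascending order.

12.6 MHz, 19.4 MHz

Frequencies that alias to 3.4 MHz are k·fs ± 3.4 MHz for integer k ≥ 0.
k=0: 3.4 MHz.
k=1: 12.6 MHz, 19.4 MHz.
k=2: 28.6 MHz, 35.4 MHz.
Within [8.4 MHz, 19.8 MHz]: 12.6 MHz, 19.4 MHz.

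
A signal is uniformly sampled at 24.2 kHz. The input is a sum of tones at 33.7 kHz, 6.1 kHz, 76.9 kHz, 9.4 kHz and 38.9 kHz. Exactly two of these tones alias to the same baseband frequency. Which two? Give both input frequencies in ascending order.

fs/2 = 12.1 kHz.
33.7 kHz mod fs = 9.5 kHz.
9.5 kHz ≤ fs/2 = 12.1 kHz, appears at 9.5 kHz.
6.1 kHz ≤ fs/2 = 12.1 kHz, passes unchanged.
76.9 kHz mod fs = 4.3 kHz.
4.3 kHz ≤ fs/2 = 12.1 kHz, appears at 4.3 kHz.
9.4 kHz ≤ fs/2 = 12.1 kHz, passes unchanged.
38.9 kHz mod fs = 14.7 kHz.
14.7 kHz > fs/2 = 12.1 kHz, folds to fs − 14.7 kHz = 9.5 kHz.
33.7 kHz and 38.9 kHz both map to 9.5 kHz.

33.7 kHz, 38.9 kHz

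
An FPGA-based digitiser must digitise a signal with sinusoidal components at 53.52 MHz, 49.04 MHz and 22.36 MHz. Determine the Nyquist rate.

Highest-frequency component: 53.52 MHz.
Nyquist rate = 2 × 53.52 MHz = 107.04 MHz.

107.04 MHz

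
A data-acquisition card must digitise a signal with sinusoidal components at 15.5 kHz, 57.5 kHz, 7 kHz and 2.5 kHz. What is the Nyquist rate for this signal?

115 kHz

Highest-frequency component: 57.5 kHz.
Nyquist rate = 2 × 57.5 kHz = 115 kHz.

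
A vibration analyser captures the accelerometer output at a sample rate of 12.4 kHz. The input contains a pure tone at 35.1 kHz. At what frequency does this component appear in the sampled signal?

2.1 kHz

35.1 kHz mod fs = 10.3 kHz.
10.3 kHz > fs/2 = 6.2 kHz, folds to fs − 10.3 kHz = 2.1 kHz.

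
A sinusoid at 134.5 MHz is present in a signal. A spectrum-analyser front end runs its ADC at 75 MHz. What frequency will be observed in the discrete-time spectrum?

134.5 MHz mod fs = 59.5 MHz.
59.5 MHz > fs/2 = 37.5 MHz, folds to fs − 59.5 MHz = 15.5 MHz.

15.5 MHz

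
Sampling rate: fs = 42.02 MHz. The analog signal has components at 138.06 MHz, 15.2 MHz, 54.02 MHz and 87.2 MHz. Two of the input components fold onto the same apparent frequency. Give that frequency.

12 MHz

fs/2 = 21.01 MHz.
138.06 MHz mod fs = 12 MHz.
12 MHz ≤ fs/2 = 21.01 MHz, appears at 12 MHz.
15.2 MHz ≤ fs/2 = 21.01 MHz, passes unchanged.
54.02 MHz mod fs = 12 MHz.
12 MHz ≤ fs/2 = 21.01 MHz, appears at 12 MHz.
87.2 MHz mod fs = 3.16 MHz.
3.16 MHz ≤ fs/2 = 21.01 MHz, appears at 3.16 MHz.
54.02 MHz and 138.06 MHz both map to 12 MHz.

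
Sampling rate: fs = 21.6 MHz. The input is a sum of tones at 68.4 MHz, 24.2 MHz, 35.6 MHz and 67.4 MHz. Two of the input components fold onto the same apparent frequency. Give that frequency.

2.6 MHz

fs/2 = 10.8 MHz.
68.4 MHz mod fs = 3.6 MHz.
3.6 MHz ≤ fs/2 = 10.8 MHz, appears at 3.6 MHz.
24.2 MHz mod fs = 2.6 MHz.
2.6 MHz ≤ fs/2 = 10.8 MHz, appears at 2.6 MHz.
35.6 MHz mod fs = 14 MHz.
14 MHz > fs/2 = 10.8 MHz, folds to fs − 14 MHz = 7.6 MHz.
67.4 MHz mod fs = 2.6 MHz.
2.6 MHz ≤ fs/2 = 10.8 MHz, appears at 2.6 MHz.
24.2 MHz and 67.4 MHz both map to 2.6 MHz.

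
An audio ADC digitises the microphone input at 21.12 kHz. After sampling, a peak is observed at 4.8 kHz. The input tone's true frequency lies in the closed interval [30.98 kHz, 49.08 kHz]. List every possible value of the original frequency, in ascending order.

Frequencies that alias to 4.8 kHz are k·fs ± 4.8 kHz for integer k ≥ 0.
k=0: 4.8 kHz.
k=1: 16.32 kHz, 25.92 kHz.
k=2: 37.44 kHz, 47.04 kHz.
k=3: 58.56 kHz, 68.16 kHz.
Within [30.98 kHz, 49.08 kHz]: 37.44 kHz, 47.04 kHz.

37.44 kHz, 47.04 kHz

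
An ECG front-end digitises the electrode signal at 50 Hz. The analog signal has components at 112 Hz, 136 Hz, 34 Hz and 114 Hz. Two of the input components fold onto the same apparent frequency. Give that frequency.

14 Hz

fs/2 = 25 Hz.
112 Hz mod fs = 12 Hz.
12 Hz ≤ fs/2 = 25 Hz, appears at 12 Hz.
136 Hz mod fs = 36 Hz.
36 Hz > fs/2 = 25 Hz, folds to fs − 36 Hz = 14 Hz.
34 Hz > fs/2 = 25 Hz, folds to fs − 34 Hz = 16 Hz.
114 Hz mod fs = 14 Hz.
14 Hz ≤ fs/2 = 25 Hz, appears at 14 Hz.
114 Hz and 136 Hz both map to 14 Hz.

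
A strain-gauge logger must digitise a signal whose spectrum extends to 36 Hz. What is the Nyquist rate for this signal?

72 Hz

Nyquist rate = 2 × 36 Hz = 72 Hz.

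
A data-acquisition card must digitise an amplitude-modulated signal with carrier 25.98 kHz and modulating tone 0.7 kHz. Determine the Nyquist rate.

AM sidebands sit at fc ± fm = 25.28 kHz and 26.68 kHz.
Highest-frequency component: 26.68 kHz.
Nyquist rate = 2 × 26.68 kHz = 53.36 kHz.

53.36 kHz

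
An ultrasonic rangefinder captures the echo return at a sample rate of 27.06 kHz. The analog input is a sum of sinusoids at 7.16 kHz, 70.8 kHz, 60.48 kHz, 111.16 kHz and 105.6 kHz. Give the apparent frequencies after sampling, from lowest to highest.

fs/2 = 13.53 kHz.
7.16 kHz ≤ fs/2 = 13.53 kHz, passes unchanged.
70.8 kHz mod fs = 16.68 kHz.
16.68 kHz > fs/2 = 13.53 kHz, folds to fs − 16.68 kHz = 10.38 kHz.
60.48 kHz mod fs = 6.36 kHz.
6.36 kHz ≤ fs/2 = 13.53 kHz, appears at 6.36 kHz.
111.16 kHz mod fs = 2.92 kHz.
2.92 kHz ≤ fs/2 = 13.53 kHz, appears at 2.92 kHz.
105.6 kHz mod fs = 24.42 kHz.
24.42 kHz > fs/2 = 13.53 kHz, folds to fs − 24.42 kHz = 2.64 kHz.
Distinct values: {2.64 kHz, 2.92 kHz, 6.36 kHz, 7.16 kHz, 10.38 kHz}.

2.64 kHz, 2.92 kHz, 6.36 kHz, 7.16 kHz, 10.38 kHz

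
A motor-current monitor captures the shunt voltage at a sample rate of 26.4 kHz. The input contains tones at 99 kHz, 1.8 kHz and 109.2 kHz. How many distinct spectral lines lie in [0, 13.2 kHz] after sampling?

fs/2 = 13.2 kHz.
99 kHz mod fs = 19.8 kHz.
19.8 kHz > fs/2 = 13.2 kHz, folds to fs − 19.8 kHz = 6.6 kHz.
1.8 kHz ≤ fs/2 = 13.2 kHz, passes unchanged.
109.2 kHz mod fs = 3.6 kHz.
3.6 kHz ≤ fs/2 = 13.2 kHz, appears at 3.6 kHz.
Distinct values: {1.8 kHz, 3.6 kHz, 6.6 kHz} → 3.

3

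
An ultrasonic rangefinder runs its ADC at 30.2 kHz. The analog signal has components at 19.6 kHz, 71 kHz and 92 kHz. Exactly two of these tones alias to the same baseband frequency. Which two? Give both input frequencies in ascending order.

fs/2 = 15.1 kHz.
19.6 kHz > fs/2 = 15.1 kHz, folds to fs − 19.6 kHz = 10.6 kHz.
71 kHz mod fs = 10.6 kHz.
10.6 kHz ≤ fs/2 = 15.1 kHz, appears at 10.6 kHz.
92 kHz mod fs = 1.4 kHz.
1.4 kHz ≤ fs/2 = 15.1 kHz, appears at 1.4 kHz.
19.6 kHz and 71 kHz both map to 10.6 kHz.

19.6 kHz, 71 kHz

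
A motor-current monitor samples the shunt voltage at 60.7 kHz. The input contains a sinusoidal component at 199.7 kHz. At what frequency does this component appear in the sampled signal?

17.6 kHz

199.7 kHz mod fs = 17.6 kHz.
17.6 kHz ≤ fs/2 = 30.35 kHz, appears at 17.6 kHz.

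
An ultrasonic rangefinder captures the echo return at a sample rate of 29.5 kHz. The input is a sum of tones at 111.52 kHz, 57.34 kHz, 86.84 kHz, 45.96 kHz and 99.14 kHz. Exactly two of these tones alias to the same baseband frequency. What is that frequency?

fs/2 = 14.75 kHz.
111.52 kHz mod fs = 23.02 kHz.
23.02 kHz > fs/2 = 14.75 kHz, folds to fs − 23.02 kHz = 6.48 kHz.
57.34 kHz mod fs = 27.84 kHz.
27.84 kHz > fs/2 = 14.75 kHz, folds to fs − 27.84 kHz = 1.66 kHz.
86.84 kHz mod fs = 27.84 kHz.
27.84 kHz > fs/2 = 14.75 kHz, folds to fs − 27.84 kHz = 1.66 kHz.
45.96 kHz mod fs = 16.46 kHz.
16.46 kHz > fs/2 = 14.75 kHz, folds to fs − 16.46 kHz = 13.04 kHz.
99.14 kHz mod fs = 10.64 kHz.
10.64 kHz ≤ fs/2 = 14.75 kHz, appears at 10.64 kHz.
57.34 kHz and 86.84 kHz both map to 1.66 kHz.

1.66 kHz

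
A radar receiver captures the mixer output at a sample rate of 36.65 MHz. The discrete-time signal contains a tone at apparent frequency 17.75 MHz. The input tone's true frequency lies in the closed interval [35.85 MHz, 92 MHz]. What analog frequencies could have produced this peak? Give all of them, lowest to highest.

54.4 MHz, 55.55 MHz, 91.05 MHz

Frequencies that alias to 17.75 MHz are k·fs ± 17.75 MHz for integer k ≥ 0.
k=0: 17.75 MHz.
k=1: 18.9 MHz, 54.4 MHz.
k=2: 55.55 MHz, 91.05 MHz.
k=3: 92.2 MHz, 127.7 MHz.
Within [35.85 MHz, 92 MHz]: 54.4 MHz, 55.55 MHz, 91.05 MHz.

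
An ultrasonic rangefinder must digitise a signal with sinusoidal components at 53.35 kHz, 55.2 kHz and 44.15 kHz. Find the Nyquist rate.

Highest-frequency component: 55.2 kHz.
Nyquist rate = 2 × 55.2 kHz = 110.4 kHz.

110.4 kHz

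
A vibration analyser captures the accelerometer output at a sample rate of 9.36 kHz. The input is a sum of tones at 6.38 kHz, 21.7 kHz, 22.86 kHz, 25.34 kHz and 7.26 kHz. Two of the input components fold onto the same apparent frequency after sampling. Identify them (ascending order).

6.38 kHz, 21.7 kHz

fs/2 = 4.68 kHz.
6.38 kHz > fs/2 = 4.68 kHz, folds to fs − 6.38 kHz = 2.98 kHz.
21.7 kHz mod fs = 2.98 kHz.
2.98 kHz ≤ fs/2 = 4.68 kHz, appears at 2.98 kHz.
22.86 kHz mod fs = 4.14 kHz.
4.14 kHz ≤ fs/2 = 4.68 kHz, appears at 4.14 kHz.
25.34 kHz mod fs = 6.62 kHz.
6.62 kHz > fs/2 = 4.68 kHz, folds to fs − 6.62 kHz = 2.74 kHz.
7.26 kHz > fs/2 = 4.68 kHz, folds to fs − 7.26 kHz = 2.1 kHz.
6.38 kHz and 21.7 kHz both map to 2.98 kHz.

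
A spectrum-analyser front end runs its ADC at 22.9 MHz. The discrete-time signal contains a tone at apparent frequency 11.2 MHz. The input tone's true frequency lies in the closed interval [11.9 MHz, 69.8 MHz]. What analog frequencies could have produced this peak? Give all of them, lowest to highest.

34.1 MHz, 34.6 MHz, 57 MHz, 57.5 MHz

Frequencies that alias to 11.2 MHz are k·fs ± 11.2 MHz for integer k ≥ 0.
k=0: 11.2 MHz.
k=1: 11.7 MHz, 34.1 MHz.
k=2: 34.6 MHz, 57 MHz.
k=3: 57.5 MHz, 79.9 MHz.
k=4: 80.4 MHz, 102.8 MHz.
Within [11.9 MHz, 69.8 MHz]: 34.1 MHz, 34.6 MHz, 57 MHz, 57.5 MHz.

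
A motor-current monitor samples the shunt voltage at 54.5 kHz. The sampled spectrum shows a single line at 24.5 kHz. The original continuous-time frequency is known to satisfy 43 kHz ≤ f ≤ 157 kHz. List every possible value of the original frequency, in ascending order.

Frequencies that alias to 24.5 kHz are k·fs ± 24.5 kHz for integer k ≥ 0.
k=0: 24.5 kHz.
k=1: 30 kHz, 79 kHz.
k=2: 84.5 kHz, 133.5 kHz.
k=3: 139 kHz, 188 kHz.
k=4: 193.5 kHz, 242.5 kHz.
Within [43 kHz, 157 kHz]: 79 kHz, 84.5 kHz, 133.5 kHz, 139 kHz.

79 kHz, 84.5 kHz, 133.5 kHz, 139 kHz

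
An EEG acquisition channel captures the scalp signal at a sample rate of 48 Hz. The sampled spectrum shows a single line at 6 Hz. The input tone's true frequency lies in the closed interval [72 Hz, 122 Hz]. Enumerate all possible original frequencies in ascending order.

90 Hz, 102 Hz

Frequencies that alias to 6 Hz are k·fs ± 6 Hz for integer k ≥ 0.
k=0: 6 Hz.
k=1: 42 Hz, 54 Hz.
k=2: 90 Hz, 102 Hz.
k=3: 138 Hz, 150 Hz.
Within [72 Hz, 122 Hz]: 90 Hz, 102 Hz.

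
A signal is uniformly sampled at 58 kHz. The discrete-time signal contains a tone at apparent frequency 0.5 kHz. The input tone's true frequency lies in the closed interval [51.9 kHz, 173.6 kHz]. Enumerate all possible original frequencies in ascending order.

57.5 kHz, 58.5 kHz, 115.5 kHz, 116.5 kHz, 173.5 kHz

Frequencies that alias to 0.5 kHz are k·fs ± 0.5 kHz for integer k ≥ 0.
k=0: 0.5 kHz.
k=1: 57.5 kHz, 58.5 kHz.
k=2: 115.5 kHz, 116.5 kHz.
k=3: 173.5 kHz, 174.5 kHz.
k=4: 231.5 kHz, 232.5 kHz.
Within [51.9 kHz, 173.6 kHz]: 57.5 kHz, 58.5 kHz, 115.5 kHz, 116.5 kHz, 173.5 kHz.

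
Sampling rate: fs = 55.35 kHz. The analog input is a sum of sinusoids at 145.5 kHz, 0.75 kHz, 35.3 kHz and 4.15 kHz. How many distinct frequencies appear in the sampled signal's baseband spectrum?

fs/2 = 27.675 kHz.
145.5 kHz mod fs = 34.8 kHz.
34.8 kHz > fs/2 = 27.675 kHz, folds to fs − 34.8 kHz = 20.55 kHz.
0.75 kHz ≤ fs/2 = 27.675 kHz, passes unchanged.
35.3 kHz > fs/2 = 27.675 kHz, folds to fs − 35.3 kHz = 20.05 kHz.
4.15 kHz ≤ fs/2 = 27.675 kHz, passes unchanged.
Distinct values: {0.75 kHz, 4.15 kHz, 20.05 kHz, 20.55 kHz} → 4.

4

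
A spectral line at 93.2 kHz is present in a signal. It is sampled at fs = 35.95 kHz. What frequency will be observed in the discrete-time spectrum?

93.2 kHz mod fs = 21.3 kHz.
21.3 kHz > fs/2 = 17.975 kHz, folds to fs − 21.3 kHz = 14.65 kHz.

14.65 kHz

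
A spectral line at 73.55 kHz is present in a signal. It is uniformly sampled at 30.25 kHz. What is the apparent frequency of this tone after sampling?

73.55 kHz mod fs = 13.05 kHz.
13.05 kHz ≤ fs/2 = 15.125 kHz, appears at 13.05 kHz.

13.05 kHz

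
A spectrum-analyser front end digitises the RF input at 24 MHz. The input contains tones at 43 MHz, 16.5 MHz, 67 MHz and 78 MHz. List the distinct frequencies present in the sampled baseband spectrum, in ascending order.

5 MHz, 6 MHz, 7.5 MHz

fs/2 = 12 MHz.
43 MHz mod fs = 19 MHz.
19 MHz > fs/2 = 12 MHz, folds to fs − 19 MHz = 5 MHz.
16.5 MHz > fs/2 = 12 MHz, folds to fs − 16.5 MHz = 7.5 MHz.
67 MHz mod fs = 19 MHz.
19 MHz > fs/2 = 12 MHz, folds to fs − 19 MHz = 5 MHz.
78 MHz mod fs = 6 MHz.
6 MHz ≤ fs/2 = 12 MHz, appears at 6 MHz.
Distinct values: {5 MHz, 6 MHz, 7.5 MHz}.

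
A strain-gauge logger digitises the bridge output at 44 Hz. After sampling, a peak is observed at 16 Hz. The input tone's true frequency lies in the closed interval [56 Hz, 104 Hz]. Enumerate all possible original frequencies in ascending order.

60 Hz, 72 Hz, 104 Hz

Frequencies that alias to 16 Hz are k·fs ± 16 Hz for integer k ≥ 0.
k=0: 16 Hz.
k=1: 28 Hz, 60 Hz.
k=2: 72 Hz, 104 Hz.
k=3: 116 Hz, 148 Hz.
Within [56 Hz, 104 Hz]: 60 Hz, 72 Hz, 104 Hz.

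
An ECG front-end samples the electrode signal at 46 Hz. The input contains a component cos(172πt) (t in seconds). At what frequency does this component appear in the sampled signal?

6 Hz

ω = 172π rad/s → f = ω/(2π) = 86 Hz.
86 Hz mod fs = 40 Hz.
40 Hz > fs/2 = 23 Hz, folds to fs − 40 Hz = 6 Hz.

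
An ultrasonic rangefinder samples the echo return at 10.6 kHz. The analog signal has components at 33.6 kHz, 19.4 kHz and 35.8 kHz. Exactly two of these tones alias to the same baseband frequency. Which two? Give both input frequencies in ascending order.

fs/2 = 5.3 kHz.
33.6 kHz mod fs = 1.8 kHz.
1.8 kHz ≤ fs/2 = 5.3 kHz, appears at 1.8 kHz.
19.4 kHz mod fs = 8.8 kHz.
8.8 kHz > fs/2 = 5.3 kHz, folds to fs − 8.8 kHz = 1.8 kHz.
35.8 kHz mod fs = 4 kHz.
4 kHz ≤ fs/2 = 5.3 kHz, appears at 4 kHz.
19.4 kHz and 33.6 kHz both map to 1.8 kHz.

19.4 kHz, 33.6 kHz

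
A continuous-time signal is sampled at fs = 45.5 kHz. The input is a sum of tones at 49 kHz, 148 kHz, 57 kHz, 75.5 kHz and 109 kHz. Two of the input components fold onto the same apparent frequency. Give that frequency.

11.5 kHz

fs/2 = 22.75 kHz.
49 kHz mod fs = 3.5 kHz.
3.5 kHz ≤ fs/2 = 22.75 kHz, appears at 3.5 kHz.
148 kHz mod fs = 11.5 kHz.
11.5 kHz ≤ fs/2 = 22.75 kHz, appears at 11.5 kHz.
57 kHz mod fs = 11.5 kHz.
11.5 kHz ≤ fs/2 = 22.75 kHz, appears at 11.5 kHz.
75.5 kHz mod fs = 30 kHz.
30 kHz > fs/2 = 22.75 kHz, folds to fs − 30 kHz = 15.5 kHz.
109 kHz mod fs = 18 kHz.
18 kHz ≤ fs/2 = 22.75 kHz, appears at 18 kHz.
57 kHz and 148 kHz both map to 11.5 kHz.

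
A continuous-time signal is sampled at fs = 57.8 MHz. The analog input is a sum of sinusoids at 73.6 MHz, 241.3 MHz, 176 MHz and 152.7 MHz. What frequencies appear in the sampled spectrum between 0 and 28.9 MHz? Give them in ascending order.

fs/2 = 28.9 MHz.
73.6 MHz mod fs = 15.8 MHz.
15.8 MHz ≤ fs/2 = 28.9 MHz, appears at 15.8 MHz.
241.3 MHz mod fs = 10.1 MHz.
10.1 MHz ≤ fs/2 = 28.9 MHz, appears at 10.1 MHz.
176 MHz mod fs = 2.6 MHz.
2.6 MHz ≤ fs/2 = 28.9 MHz, appears at 2.6 MHz.
152.7 MHz mod fs = 37.1 MHz.
37.1 MHz > fs/2 = 28.9 MHz, folds to fs − 37.1 MHz = 20.7 MHz.
Distinct values: {2.6 MHz, 10.1 MHz, 15.8 MHz, 20.7 MHz}.

2.6 MHz, 10.1 MHz, 15.8 MHz, 20.7 MHz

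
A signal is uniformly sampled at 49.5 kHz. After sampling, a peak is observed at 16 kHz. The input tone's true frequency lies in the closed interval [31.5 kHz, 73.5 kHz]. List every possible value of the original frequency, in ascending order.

33.5 kHz, 65.5 kHz

Frequencies that alias to 16 kHz are k·fs ± 16 kHz for integer k ≥ 0.
k=0: 16 kHz.
k=1: 33.5 kHz, 65.5 kHz.
k=2: 83 kHz, 115 kHz.
Within [31.5 kHz, 73.5 kHz]: 33.5 kHz, 65.5 kHz.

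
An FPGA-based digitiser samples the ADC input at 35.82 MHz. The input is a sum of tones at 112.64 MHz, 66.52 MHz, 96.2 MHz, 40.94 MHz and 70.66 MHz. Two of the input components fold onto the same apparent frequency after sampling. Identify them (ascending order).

40.94 MHz, 66.52 MHz

fs/2 = 17.91 MHz.
112.64 MHz mod fs = 5.18 MHz.
5.18 MHz ≤ fs/2 = 17.91 MHz, appears at 5.18 MHz.
66.52 MHz mod fs = 30.7 MHz.
30.7 MHz > fs/2 = 17.91 MHz, folds to fs − 30.7 MHz = 5.12 MHz.
96.2 MHz mod fs = 24.56 MHz.
24.56 MHz > fs/2 = 17.91 MHz, folds to fs − 24.56 MHz = 11.26 MHz.
40.94 MHz mod fs = 5.12 MHz.
5.12 MHz ≤ fs/2 = 17.91 MHz, appears at 5.12 MHz.
70.66 MHz mod fs = 34.84 MHz.
34.84 MHz > fs/2 = 17.91 MHz, folds to fs − 34.84 MHz = 0.98 MHz.
40.94 MHz and 66.52 MHz both map to 5.12 MHz.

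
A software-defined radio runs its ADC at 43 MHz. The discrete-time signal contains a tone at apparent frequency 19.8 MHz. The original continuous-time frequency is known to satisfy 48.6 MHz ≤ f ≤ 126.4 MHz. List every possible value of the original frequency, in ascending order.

Frequencies that alias to 19.8 MHz are k·fs ± 19.8 MHz for integer k ≥ 0.
k=0: 19.8 MHz.
k=1: 23.2 MHz, 62.8 MHz.
k=2: 66.2 MHz, 105.8 MHz.
k=3: 109.2 MHz, 148.8 MHz.
k=4: 152.2 MHz, 191.8 MHz.
Within [48.6 MHz, 126.4 MHz]: 62.8 MHz, 66.2 MHz, 105.8 MHz, 109.2 MHz.

62.8 MHz, 66.2 MHz, 105.8 MHz, 109.2 MHz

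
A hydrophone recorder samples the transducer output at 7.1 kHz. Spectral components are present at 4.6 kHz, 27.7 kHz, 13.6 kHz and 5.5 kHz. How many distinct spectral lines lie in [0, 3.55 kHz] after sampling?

fs/2 = 3.55 kHz.
4.6 kHz > fs/2 = 3.55 kHz, folds to fs − 4.6 kHz = 2.5 kHz.
27.7 kHz mod fs = 6.4 kHz.
6.4 kHz > fs/2 = 3.55 kHz, folds to fs − 6.4 kHz = 0.7 kHz.
13.6 kHz mod fs = 6.5 kHz.
6.5 kHz > fs/2 = 3.55 kHz, folds to fs − 6.5 kHz = 0.6 kHz.
5.5 kHz > fs/2 = 3.55 kHz, folds to fs − 5.5 kHz = 1.6 kHz.
Distinct values: {0.6 kHz, 0.7 kHz, 1.6 kHz, 2.5 kHz} → 4.

4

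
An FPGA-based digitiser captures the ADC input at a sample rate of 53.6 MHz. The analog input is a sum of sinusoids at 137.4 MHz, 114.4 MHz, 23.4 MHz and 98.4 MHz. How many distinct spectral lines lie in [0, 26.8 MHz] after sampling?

3

fs/2 = 26.8 MHz.
137.4 MHz mod fs = 30.2 MHz.
30.2 MHz > fs/2 = 26.8 MHz, folds to fs − 30.2 MHz = 23.4 MHz.
114.4 MHz mod fs = 7.2 MHz.
7.2 MHz ≤ fs/2 = 26.8 MHz, appears at 7.2 MHz.
23.4 MHz ≤ fs/2 = 26.8 MHz, passes unchanged.
98.4 MHz mod fs = 44.8 MHz.
44.8 MHz > fs/2 = 26.8 MHz, folds to fs − 44.8 MHz = 8.8 MHz.
Distinct values: {7.2 MHz, 8.8 MHz, 23.4 MHz} → 3.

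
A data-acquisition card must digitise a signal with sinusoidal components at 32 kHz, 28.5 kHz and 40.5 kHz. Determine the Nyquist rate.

81 kHz

Highest-frequency component: 40.5 kHz.
Nyquist rate = 2 × 40.5 kHz = 81 kHz.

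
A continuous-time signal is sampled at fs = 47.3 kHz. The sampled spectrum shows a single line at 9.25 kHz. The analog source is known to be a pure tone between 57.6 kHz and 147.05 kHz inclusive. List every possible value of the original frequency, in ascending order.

85.35 kHz, 103.85 kHz, 132.65 kHz

Frequencies that alias to 9.25 kHz are k·fs ± 9.25 kHz for integer k ≥ 0.
k=0: 9.25 kHz.
k=1: 38.05 kHz, 56.55 kHz.
k=2: 85.35 kHz, 103.85 kHz.
k=3: 132.65 kHz, 151.15 kHz.
k=4: 179.95 kHz, 198.45 kHz.
Within [57.6 kHz, 147.05 kHz]: 85.35 kHz, 103.85 kHz, 132.65 kHz.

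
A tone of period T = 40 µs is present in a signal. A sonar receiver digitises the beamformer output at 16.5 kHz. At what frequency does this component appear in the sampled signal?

8 kHz

T = 40 µs → f = 1/T = 25 kHz.
25 kHz mod fs = 8.5 kHz.
8.5 kHz > fs/2 = 8.25 kHz, folds to fs − 8.5 kHz = 8 kHz.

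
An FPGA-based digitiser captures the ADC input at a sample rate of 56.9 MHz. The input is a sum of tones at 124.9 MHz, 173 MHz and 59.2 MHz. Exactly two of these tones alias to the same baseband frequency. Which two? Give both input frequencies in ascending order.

59.2 MHz, 173 MHz

fs/2 = 28.45 MHz.
124.9 MHz mod fs = 11.1 MHz.
11.1 MHz ≤ fs/2 = 28.45 MHz, appears at 11.1 MHz.
173 MHz mod fs = 2.3 MHz.
2.3 MHz ≤ fs/2 = 28.45 MHz, appears at 2.3 MHz.
59.2 MHz mod fs = 2.3 MHz.
2.3 MHz ≤ fs/2 = 28.45 MHz, appears at 2.3 MHz.
59.2 MHz and 173 MHz both map to 2.3 MHz.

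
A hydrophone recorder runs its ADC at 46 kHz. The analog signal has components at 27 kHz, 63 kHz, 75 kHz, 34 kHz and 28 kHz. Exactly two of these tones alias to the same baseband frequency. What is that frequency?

fs/2 = 23 kHz.
27 kHz > fs/2 = 23 kHz, folds to fs − 27 kHz = 19 kHz.
63 kHz mod fs = 17 kHz.
17 kHz ≤ fs/2 = 23 kHz, appears at 17 kHz.
75 kHz mod fs = 29 kHz.
29 kHz > fs/2 = 23 kHz, folds to fs − 29 kHz = 17 kHz.
34 kHz > fs/2 = 23 kHz, folds to fs − 34 kHz = 12 kHz.
28 kHz > fs/2 = 23 kHz, folds to fs − 28 kHz = 18 kHz.
63 kHz and 75 kHz both map to 17 kHz.

17 kHz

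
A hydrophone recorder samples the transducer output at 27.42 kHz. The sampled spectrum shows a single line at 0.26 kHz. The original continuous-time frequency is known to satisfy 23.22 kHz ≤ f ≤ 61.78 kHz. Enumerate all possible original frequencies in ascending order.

Frequencies that alias to 0.26 kHz are k·fs ± 0.26 kHz for integer k ≥ 0.
k=0: 0.26 kHz.
k=1: 27.16 kHz, 27.68 kHz.
k=2: 54.58 kHz, 55.1 kHz.
k=3: 82 kHz, 82.52 kHz.
Within [23.22 kHz, 61.78 kHz]: 27.16 kHz, 27.68 kHz, 54.58 kHz, 55.1 kHz.

27.16 kHz, 27.68 kHz, 54.58 kHz, 55.1 kHz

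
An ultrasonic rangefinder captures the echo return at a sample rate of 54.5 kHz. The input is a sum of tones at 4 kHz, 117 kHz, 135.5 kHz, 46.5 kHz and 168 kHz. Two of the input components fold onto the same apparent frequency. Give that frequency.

fs/2 = 27.25 kHz.
4 kHz ≤ fs/2 = 27.25 kHz, passes unchanged.
117 kHz mod fs = 8 kHz.
8 kHz ≤ fs/2 = 27.25 kHz, appears at 8 kHz.
135.5 kHz mod fs = 26.5 kHz.
26.5 kHz ≤ fs/2 = 27.25 kHz, appears at 26.5 kHz.
46.5 kHz > fs/2 = 27.25 kHz, folds to fs − 46.5 kHz = 8 kHz.
168 kHz mod fs = 4.5 kHz.
4.5 kHz ≤ fs/2 = 27.25 kHz, appears at 4.5 kHz.
46.5 kHz and 117 kHz both map to 8 kHz.

8 kHz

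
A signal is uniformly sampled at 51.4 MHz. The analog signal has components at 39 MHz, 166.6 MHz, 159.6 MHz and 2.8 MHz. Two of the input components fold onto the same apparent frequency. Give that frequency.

fs/2 = 25.7 MHz.
39 MHz > fs/2 = 25.7 MHz, folds to fs − 39 MHz = 12.4 MHz.
166.6 MHz mod fs = 12.4 MHz.
12.4 MHz ≤ fs/2 = 25.7 MHz, appears at 12.4 MHz.
159.6 MHz mod fs = 5.4 MHz.
5.4 MHz ≤ fs/2 = 25.7 MHz, appears at 5.4 MHz.
2.8 MHz ≤ fs/2 = 25.7 MHz, passes unchanged.
39 MHz and 166.6 MHz both map to 12.4 MHz.

12.4 MHz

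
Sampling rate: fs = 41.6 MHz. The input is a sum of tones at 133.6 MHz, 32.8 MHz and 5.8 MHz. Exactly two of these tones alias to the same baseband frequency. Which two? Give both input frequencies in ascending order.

fs/2 = 20.8 MHz.
133.6 MHz mod fs = 8.8 MHz.
8.8 MHz ≤ fs/2 = 20.8 MHz, appears at 8.8 MHz.
32.8 MHz > fs/2 = 20.8 MHz, folds to fs − 32.8 MHz = 8.8 MHz.
5.8 MHz ≤ fs/2 = 20.8 MHz, passes unchanged.
32.8 MHz and 133.6 MHz both map to 8.8 MHz.

32.8 MHz, 133.6 MHz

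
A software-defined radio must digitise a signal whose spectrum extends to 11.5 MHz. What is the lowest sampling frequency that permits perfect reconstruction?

Nyquist rate = 2 × 11.5 MHz = 23 MHz.

23 MHz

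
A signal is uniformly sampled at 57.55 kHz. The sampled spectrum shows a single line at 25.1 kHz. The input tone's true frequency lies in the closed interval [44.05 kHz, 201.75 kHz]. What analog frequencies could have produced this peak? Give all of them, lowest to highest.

82.65 kHz, 90 kHz, 140.2 kHz, 147.55 kHz, 197.75 kHz

Frequencies that alias to 25.1 kHz are k·fs ± 25.1 kHz for integer k ≥ 0.
k=0: 25.1 kHz.
k=1: 32.45 kHz, 82.65 kHz.
k=2: 90 kHz, 140.2 kHz.
k=3: 147.55 kHz, 197.75 kHz.
k=4: 205.1 kHz, 255.3 kHz.
Within [44.05 kHz, 201.75 kHz]: 82.65 kHz, 90 kHz, 140.2 kHz, 147.55 kHz, 197.75 kHz.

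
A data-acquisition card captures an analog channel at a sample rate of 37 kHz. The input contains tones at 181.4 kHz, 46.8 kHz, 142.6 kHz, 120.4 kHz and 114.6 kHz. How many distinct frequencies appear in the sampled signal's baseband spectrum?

4

fs/2 = 18.5 kHz.
181.4 kHz mod fs = 33.4 kHz.
33.4 kHz > fs/2 = 18.5 kHz, folds to fs − 33.4 kHz = 3.6 kHz.
46.8 kHz mod fs = 9.8 kHz.
9.8 kHz ≤ fs/2 = 18.5 kHz, appears at 9.8 kHz.
142.6 kHz mod fs = 31.6 kHz.
31.6 kHz > fs/2 = 18.5 kHz, folds to fs − 31.6 kHz = 5.4 kHz.
120.4 kHz mod fs = 9.4 kHz.
9.4 kHz ≤ fs/2 = 18.5 kHz, appears at 9.4 kHz.
114.6 kHz mod fs = 3.6 kHz.
3.6 kHz ≤ fs/2 = 18.5 kHz, appears at 3.6 kHz.
Distinct values: {3.6 kHz, 5.4 kHz, 9.4 kHz, 9.8 kHz} → 4.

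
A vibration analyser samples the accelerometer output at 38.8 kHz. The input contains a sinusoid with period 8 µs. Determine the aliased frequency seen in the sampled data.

8.6 kHz

T = 8 µs → f = 1/T = 125 kHz.
125 kHz mod fs = 8.6 kHz.
8.6 kHz ≤ fs/2 = 19.4 kHz, appears at 8.6 kHz.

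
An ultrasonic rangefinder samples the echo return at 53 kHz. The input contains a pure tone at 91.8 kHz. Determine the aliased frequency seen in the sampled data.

14.2 kHz

91.8 kHz mod fs = 38.8 kHz.
38.8 kHz > fs/2 = 26.5 kHz, folds to fs − 38.8 kHz = 14.2 kHz.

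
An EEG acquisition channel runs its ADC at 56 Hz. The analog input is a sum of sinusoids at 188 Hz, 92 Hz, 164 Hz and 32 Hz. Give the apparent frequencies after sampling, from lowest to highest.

fs/2 = 28 Hz.
188 Hz mod fs = 20 Hz.
20 Hz ≤ fs/2 = 28 Hz, appears at 20 Hz.
92 Hz mod fs = 36 Hz.
36 Hz > fs/2 = 28 Hz, folds to fs − 36 Hz = 20 Hz.
164 Hz mod fs = 52 Hz.
52 Hz > fs/2 = 28 Hz, folds to fs − 52 Hz = 4 Hz.
32 Hz > fs/2 = 28 Hz, folds to fs − 32 Hz = 24 Hz.
Distinct values: {4 Hz, 20 Hz, 24 Hz}.

4 Hz, 20 Hz, 24 Hz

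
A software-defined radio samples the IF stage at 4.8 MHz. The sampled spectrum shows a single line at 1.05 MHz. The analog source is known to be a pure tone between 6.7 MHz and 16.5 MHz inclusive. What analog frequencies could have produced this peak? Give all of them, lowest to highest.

8.55 MHz, 10.65 MHz, 13.35 MHz, 15.45 MHz

Frequencies that alias to 1.05 MHz are k·fs ± 1.05 MHz for integer k ≥ 0.
k=0: 1.05 MHz.
k=1: 3.75 MHz, 5.85 MHz.
k=2: 8.55 MHz, 10.65 MHz.
k=3: 13.35 MHz, 15.45 MHz.
k=4: 18.15 MHz, 20.25 MHz.
Within [6.7 MHz, 16.5 MHz]: 8.55 MHz, 10.65 MHz, 13.35 MHz, 15.45 MHz.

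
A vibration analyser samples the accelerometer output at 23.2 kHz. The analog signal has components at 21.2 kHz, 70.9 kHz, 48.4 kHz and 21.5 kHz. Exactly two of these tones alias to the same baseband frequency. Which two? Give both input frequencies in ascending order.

fs/2 = 11.6 kHz.
21.2 kHz > fs/2 = 11.6 kHz, folds to fs − 21.2 kHz = 2 kHz.
70.9 kHz mod fs = 1.3 kHz.
1.3 kHz ≤ fs/2 = 11.6 kHz, appears at 1.3 kHz.
48.4 kHz mod fs = 2 kHz.
2 kHz ≤ fs/2 = 11.6 kHz, appears at 2 kHz.
21.5 kHz > fs/2 = 11.6 kHz, folds to fs − 21.5 kHz = 1.7 kHz.
21.2 kHz and 48.4 kHz both map to 2 kHz.

21.2 kHz, 48.4 kHz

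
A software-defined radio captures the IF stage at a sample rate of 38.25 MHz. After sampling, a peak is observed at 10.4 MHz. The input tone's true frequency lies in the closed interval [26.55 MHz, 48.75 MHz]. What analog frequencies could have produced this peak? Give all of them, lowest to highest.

Frequencies that alias to 10.4 MHz are k·fs ± 10.4 MHz for integer k ≥ 0.
k=0: 10.4 MHz.
k=1: 27.85 MHz, 48.65 MHz.
k=2: 66.1 MHz, 86.9 MHz.
Within [26.55 MHz, 48.75 MHz]: 27.85 MHz, 48.65 MHz.

27.85 MHz, 48.65 MHz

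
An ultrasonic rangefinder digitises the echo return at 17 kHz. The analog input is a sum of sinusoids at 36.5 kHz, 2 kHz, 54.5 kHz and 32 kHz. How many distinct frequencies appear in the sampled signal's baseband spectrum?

3

fs/2 = 8.5 kHz.
36.5 kHz mod fs = 2.5 kHz.
2.5 kHz ≤ fs/2 = 8.5 kHz, appears at 2.5 kHz.
2 kHz ≤ fs/2 = 8.5 kHz, passes unchanged.
54.5 kHz mod fs = 3.5 kHz.
3.5 kHz ≤ fs/2 = 8.5 kHz, appears at 3.5 kHz.
32 kHz mod fs = 15 kHz.
15 kHz > fs/2 = 8.5 kHz, folds to fs − 15 kHz = 2 kHz.
Distinct values: {2 kHz, 2.5 kHz, 3.5 kHz} → 3.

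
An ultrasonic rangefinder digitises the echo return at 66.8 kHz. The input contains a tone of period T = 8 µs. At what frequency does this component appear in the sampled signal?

8.6 kHz

T = 8 µs → f = 1/T = 125 kHz.
125 kHz mod fs = 58.2 kHz.
58.2 kHz > fs/2 = 33.4 kHz, folds to fs − 58.2 kHz = 8.6 kHz.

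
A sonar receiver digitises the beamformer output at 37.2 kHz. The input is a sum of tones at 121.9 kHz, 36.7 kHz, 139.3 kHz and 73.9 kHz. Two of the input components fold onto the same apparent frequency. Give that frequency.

0.5 kHz

fs/2 = 18.6 kHz.
121.9 kHz mod fs = 10.3 kHz.
10.3 kHz ≤ fs/2 = 18.6 kHz, appears at 10.3 kHz.
36.7 kHz > fs/2 = 18.6 kHz, folds to fs − 36.7 kHz = 0.5 kHz.
139.3 kHz mod fs = 27.7 kHz.
27.7 kHz > fs/2 = 18.6 kHz, folds to fs − 27.7 kHz = 9.5 kHz.
73.9 kHz mod fs = 36.7 kHz.
36.7 kHz > fs/2 = 18.6 kHz, folds to fs − 36.7 kHz = 0.5 kHz.
36.7 kHz and 73.9 kHz both map to 0.5 kHz.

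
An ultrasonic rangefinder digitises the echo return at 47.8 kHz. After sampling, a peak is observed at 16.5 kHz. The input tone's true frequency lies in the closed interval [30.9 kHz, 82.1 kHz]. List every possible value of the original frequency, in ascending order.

31.3 kHz, 64.3 kHz, 79.1 kHz

Frequencies that alias to 16.5 kHz are k·fs ± 16.5 kHz for integer k ≥ 0.
k=0: 16.5 kHz.
k=1: 31.3 kHz, 64.3 kHz.
k=2: 79.1 kHz, 112.1 kHz.
k=3: 126.9 kHz, 159.9 kHz.
Within [30.9 kHz, 82.1 kHz]: 31.3 kHz, 64.3 kHz, 79.1 kHz.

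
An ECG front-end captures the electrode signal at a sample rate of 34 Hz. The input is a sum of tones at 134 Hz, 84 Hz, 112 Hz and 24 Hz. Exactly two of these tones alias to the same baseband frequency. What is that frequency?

fs/2 = 17 Hz.
134 Hz mod fs = 32 Hz.
32 Hz > fs/2 = 17 Hz, folds to fs − 32 Hz = 2 Hz.
84 Hz mod fs = 16 Hz.
16 Hz ≤ fs/2 = 17 Hz, appears at 16 Hz.
112 Hz mod fs = 10 Hz.
10 Hz ≤ fs/2 = 17 Hz, appears at 10 Hz.
24 Hz > fs/2 = 17 Hz, folds to fs − 24 Hz = 10 Hz.
24 Hz and 112 Hz both map to 10 Hz.

10 Hz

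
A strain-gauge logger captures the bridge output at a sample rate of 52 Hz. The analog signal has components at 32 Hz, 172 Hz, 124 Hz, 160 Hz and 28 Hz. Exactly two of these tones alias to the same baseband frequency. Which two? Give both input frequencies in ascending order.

32 Hz, 124 Hz

fs/2 = 26 Hz.
32 Hz > fs/2 = 26 Hz, folds to fs − 32 Hz = 20 Hz.
172 Hz mod fs = 16 Hz.
16 Hz ≤ fs/2 = 26 Hz, appears at 16 Hz.
124 Hz mod fs = 20 Hz.
20 Hz ≤ fs/2 = 26 Hz, appears at 20 Hz.
160 Hz mod fs = 4 Hz.
4 Hz ≤ fs/2 = 26 Hz, appears at 4 Hz.
28 Hz > fs/2 = 26 Hz, folds to fs − 28 Hz = 24 Hz.
32 Hz and 124 Hz both map to 20 Hz.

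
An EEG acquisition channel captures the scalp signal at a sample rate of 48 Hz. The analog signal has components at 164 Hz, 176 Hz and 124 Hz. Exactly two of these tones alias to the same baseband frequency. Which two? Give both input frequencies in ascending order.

fs/2 = 24 Hz.
164 Hz mod fs = 20 Hz.
20 Hz ≤ fs/2 = 24 Hz, appears at 20 Hz.
176 Hz mod fs = 32 Hz.
32 Hz > fs/2 = 24 Hz, folds to fs − 32 Hz = 16 Hz.
124 Hz mod fs = 28 Hz.
28 Hz > fs/2 = 24 Hz, folds to fs − 28 Hz = 20 Hz.
124 Hz and 164 Hz both map to 20 Hz.

124 Hz, 164 Hz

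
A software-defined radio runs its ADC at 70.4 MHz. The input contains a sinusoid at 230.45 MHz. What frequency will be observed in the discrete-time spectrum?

19.25 MHz

230.45 MHz mod fs = 19.25 MHz.
19.25 MHz ≤ fs/2 = 35.2 MHz, appears at 19.25 MHz.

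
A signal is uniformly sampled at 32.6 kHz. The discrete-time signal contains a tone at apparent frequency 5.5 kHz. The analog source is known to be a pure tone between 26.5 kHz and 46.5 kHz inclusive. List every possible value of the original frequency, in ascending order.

Frequencies that alias to 5.5 kHz are k·fs ± 5.5 kHz for integer k ≥ 0.
k=0: 5.5 kHz.
k=1: 27.1 kHz, 38.1 kHz.
k=2: 59.7 kHz, 70.7 kHz.
Within [26.5 kHz, 46.5 kHz]: 27.1 kHz, 38.1 kHz.

27.1 kHz, 38.1 kHz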